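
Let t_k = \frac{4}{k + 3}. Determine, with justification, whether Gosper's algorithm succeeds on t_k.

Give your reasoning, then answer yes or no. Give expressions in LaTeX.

r(k) = (k + 3)/(k + 4) after simplifying.
A = k + 3, B = k + 4, C = 1.
Need (k + 3)·f(k+1) − (k + 3)·f(k) = 1.
deg f ≤ 0 (via 1,1,0).
f = c0 ⇒ A·f(k+1) − B(k−1)·f(k) − C = -1. The system {-1 = 0} is inconsistent; no antidifference.

No; the coefficient equations for f are inconsistent.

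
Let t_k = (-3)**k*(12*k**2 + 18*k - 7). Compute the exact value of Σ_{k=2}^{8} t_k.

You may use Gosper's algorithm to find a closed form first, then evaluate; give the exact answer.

Compute t_(k+1)/t_k: get 3*(-12*k**2 - 42*k - 23)/(12*k**2 + 18*k - 7).
Gosper form: A/B · C(k+1)/C(k) with A=-3, B=1, C=k**2 + 3*k/2 - 7/12.
Solve (-3)·f(k+1) − (1)·f(k) = k**2 + 3*k/2 - 7/12.
Bound: deg f ≤ 2.
Match coefficients ⇒ f(k) = -(3*k**2 - 4)/12.
Certificate R = B(k−1)f/C = -(3*k**2 - 4)/(12*k**2 + 18*k - 7) gives s_k = (-3)**k*(4 - 3*k**2).
Check: Δs_k = (-3)**k*(12*k**2 + 18*k - 7). ✓
Sum = s_(9) − s_(2); s_(9) = 4704237, s_(2) = -72 ⇒ 4704309.

Σ = 4704309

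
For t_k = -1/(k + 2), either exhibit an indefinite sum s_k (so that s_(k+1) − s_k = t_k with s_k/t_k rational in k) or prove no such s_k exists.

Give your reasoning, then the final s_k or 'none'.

r(k) = (k + 2)/(k + 3) after simplifying.
So A=k + 2 and B=k + 3, with C=1.
Key eq: (k + 2)·f(k+1) = (k + 2)·f(k) + (1).
Bound: deg f ≤ 0.
Write f(k) = c0. Then LHS − RHS = -1, requiring -1 = 0: contradictory. No certificate.

not Gosper-summable; s_k does not exist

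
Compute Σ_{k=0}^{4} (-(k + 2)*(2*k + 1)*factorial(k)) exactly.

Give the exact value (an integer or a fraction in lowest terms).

Σ = -1557

Compute t_(k+1)/t_k: get (k + 1)*(k + 3)*(2*k + 3)/((k + 2)*(2*k + 1)).
Factor: A=k + 1; B=1; C=k**2 + 5*k/2 + 1.
Solve (k + 1)·f(k+1) − (1)·f(k) = k**2 + 5*k/2 + 1.
Bound: deg f ≤ 1.
Match coefficients ⇒ f(k) = (2*k + 3)/2.
Certificate R = B(k−1)f/C = (2*k + 3)/((k + 2)*(2*k + 1)) gives s_k = -(2*k + 3)*factorial(k).
Check: Δs_k = -(k + 2)*(2*k + 1)*factorial(k). ✓
Telescoping: Σ = s_(5) − s_(0) = -1560 − (-3) = -1557.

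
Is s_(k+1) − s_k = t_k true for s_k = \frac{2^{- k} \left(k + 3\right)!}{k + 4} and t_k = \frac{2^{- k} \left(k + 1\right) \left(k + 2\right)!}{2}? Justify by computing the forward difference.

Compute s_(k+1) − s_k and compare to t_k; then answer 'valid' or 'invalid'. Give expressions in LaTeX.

Invalid: residual - \frac{2^{- k} \left(k^{2} + 5 k + 2\right) \left(k + 2\right)!}{2 \left(k + 4\right) \left(k + 5\right)} ≠ 0.

s_(k+1) = factorial(k + 4)/(2*2**k*(k + 5))
s_(k+1) − s_k = (k**2 + 6*k + 6)*factorial(k + 3)/(2*2**k*(k + 4)*(k + 5))
(s_(k+1) − s_k) − t_k = -(k**2 + 5*k + 2)*factorial(k + 2)/(2*2**k*(k + 4)*(k + 5))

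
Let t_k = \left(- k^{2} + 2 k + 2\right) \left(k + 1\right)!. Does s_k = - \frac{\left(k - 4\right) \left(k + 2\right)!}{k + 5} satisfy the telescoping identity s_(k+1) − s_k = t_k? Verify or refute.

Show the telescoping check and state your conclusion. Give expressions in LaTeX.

s_(k+1) = -(k - 3)*factorial(k + 3)/(k + 6)
s_(k+1) − s_k = -(k**3 + 4*k**2 - 11*k - 21)*factorial(k + 2)/((k + 5)*(k + 6))
(s_(k+1) − s_k) − t_k = 3*(k**3 + 3*k**2 - 13*k - 6)*factorial(k + 1)/((k + 5)*(k + 6))

Invalid: residual \frac{3 \left(k^{3} + 3 k^{2} - 13 k - 6\right) \left(k + 1\right)!}{\left(k + 5\right) \left(k + 6\right)} ≠ 0.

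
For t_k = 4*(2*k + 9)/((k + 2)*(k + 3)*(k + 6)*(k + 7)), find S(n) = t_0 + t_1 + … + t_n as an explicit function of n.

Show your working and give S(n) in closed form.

S(n) = (n**2 + 10*n + 9)/(3*(n**2 + 10*n + 21))

Compute t_(k+1)/t_k: get (k + 2)*(k + 6)*(2*k + 11)/((k + 4)*(k + 8)*(2*k + 9)).
So A=k + 2 and B=k + 8, with C=k**3 + 27*k**2/2 + 121*k/2 + 90.
Set up (k + 2)·f(k+1) − (k + 7)·f(k) − (k**3 + 27*k**2/2 + 121*k/2 + 90) = 0.
Degrees (1,1,3) ⇒ d ≤ 5.
Coefficient equations give f(k) = k*(k + 3)*(k + 4)*(k + 5)*(k + 8)/24.
R(k) = B(k−1)·f(k)/C(k) = k*(k + 3)*(k + 7)*(k + 8)/(12*(2*k + 9)); s_k = R·t_k = k*(k + 8)/(3*(k**2 + 8*k + 12)).
Check: Δs_k = 4*(2*k + 9)/(k**4 + 18*k**3 + 113*k**2 + 288*k + 252). ✓
Evaluate: s_(n+1) = (n**2 + 10*n + 9)/(3*(n**2 + 10*n + 21)); subtract s_(0) = 0 ⇒ S(n) = (n**2 + 10*n + 9)/(3*(n**2 + 10*n + 21)).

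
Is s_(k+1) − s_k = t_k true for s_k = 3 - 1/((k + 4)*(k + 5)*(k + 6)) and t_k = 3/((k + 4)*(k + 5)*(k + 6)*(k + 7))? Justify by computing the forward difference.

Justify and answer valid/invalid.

valid (s_(k+1) − s_k reduces to t_k)

s_(k+1) = 3 - 1/((k + 5)*(k + 6)*(k + 7))
s_(k+1) − s_k = 3/((k + 4)*(k + 5)*(k + 6)*(k + 7))
(s_(k+1) − s_k) − t_k = 0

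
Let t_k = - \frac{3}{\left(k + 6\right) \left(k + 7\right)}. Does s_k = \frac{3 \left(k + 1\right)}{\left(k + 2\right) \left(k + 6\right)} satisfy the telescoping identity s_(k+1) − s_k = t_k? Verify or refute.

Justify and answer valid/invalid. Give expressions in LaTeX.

s_(k+1) = 3*(k + 2)/((k + 3)*(k + 7))
s_(k+1) − s_k = 3*(-k**2 - 3*k + 3)/(k**4 + 18*k**3 + 113*k**2 + 288*k + 252)
(s_(k+1) − s_k) − t_k = 3*(2*k + 9)/(k**4 + 18*k**3 + 113*k**2 + 288*k + 252)

Invalid: residual \frac{3 \left(2 k + 9\right)}{k^{4} + 18 k^{3} + 113 k^{2} + 288 k + 252} ≠ 0.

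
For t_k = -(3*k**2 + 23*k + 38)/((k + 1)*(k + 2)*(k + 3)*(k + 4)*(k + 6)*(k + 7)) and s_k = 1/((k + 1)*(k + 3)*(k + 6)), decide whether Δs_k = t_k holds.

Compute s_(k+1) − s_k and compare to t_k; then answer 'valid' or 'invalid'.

Valid — Δs_k = t_k.

s_(k+1) = 1/((k + 2)*(k + 4)*(k + 7))
s_(k+1) − s_k = 1/((k + 2)*(k + 4)*(k + 7)) - 1/((k + 1)*(k + 3)*(k + 6))
(s_(k+1) − s_k) − t_k = 0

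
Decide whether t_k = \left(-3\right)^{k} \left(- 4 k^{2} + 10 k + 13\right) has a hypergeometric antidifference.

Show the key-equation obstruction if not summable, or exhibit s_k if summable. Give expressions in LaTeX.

Yes. s_k = \left(-3\right)^{k} \left(k^{2} - 4 k - 1\right).

Ratio r(k) = 3*(-4*k**2 + 2*k + 19)/(4*k**2 - 10*k - 13).
Normal form (A,B,C) = (-3, 1, k**2 - 5*k/2 - 13/4).
Need (-3)·f(k+1) − (1)·f(k) = k**2 - 5*k/2 - 13/4.
Bound: deg f ≤ 2.
Solve for f: f(k) = -(k**2 - 4*k - 1)/4 (degree 2 ≤ 2).
Get s_k = R·t_k = (-3)**k*(k**2 - 4*k - 1) with R(k) = B(k−1)f(k)/C(k) = -(k**2 - 4*k - 1)/(4*k**2 - 10*k - 13).
s_(k+1) − s_k = (-3)**k*(-4*k**2 + 10*k + 13) = t_k.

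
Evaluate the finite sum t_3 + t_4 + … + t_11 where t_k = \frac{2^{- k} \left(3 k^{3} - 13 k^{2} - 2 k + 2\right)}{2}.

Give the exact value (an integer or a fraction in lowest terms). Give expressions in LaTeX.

Step 1: r(k) = (3*k**3 - 4*k**2 - 19*k - 10)/(2*(3*k**3 - 13*k**2 - 2*k + 2)).
A = 1/2, B = 1, C = k**3 - 13*k**2/3 - 2*k/3 + 2/3.
Set up (1/2)·f(k+1) − (1)·f(k) − (k**3 - 13*k**2/3 - 2*k/3 + 2/3) = 0.
From deg A=0, deg B=0, deg C=3: d=3.
Coefficient equations give f(k) = -2*k*(3*k**2 - 4*k - 1)/3.
Then R = B(k−1)f/C = -2*k*(3*k**2 - 4*k - 1)/((3*k - 1)*(k**2 - 4*k - 2)), so s_k = R(k)·t_k = k*(-3*k**2 + 4*k + 1)/2**k.
Check: Δs_k = (3*k**3 - 13*k**2 - 2*k + 2)/(2*2**k). ✓
Sum = s_(12) − s_(3); s_(12) = -1149/1024, s_(3) = -21/4 ⇒ 4227/1024.

Σ = 4227/1024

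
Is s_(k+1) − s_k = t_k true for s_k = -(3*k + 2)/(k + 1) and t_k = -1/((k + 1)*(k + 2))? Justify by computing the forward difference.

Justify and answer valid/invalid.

s_(k+1) = (-3*k - 5)/(k + 2)
s_(k+1) − s_k = -1/(k**2 + 3*k + 2)
(s_(k+1) − s_k) − t_k = 0

Valid: the claim telescopes to t_k.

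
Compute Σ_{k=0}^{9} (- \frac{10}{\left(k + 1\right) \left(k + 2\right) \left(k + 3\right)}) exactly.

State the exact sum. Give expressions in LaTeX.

Σ = -325/132

The ratio is (k + 1)/(k + 4).
Normal form (A,B,C) = (k + 1, k + 4, 1).
Key eq: (k + 1)·f(k+1) = (k + 3)·f(k) + (1).
Bound: deg f ≤ 2.
Solving with deg f ≤ 2: f(k) = k*(k + 3)/4.
Then R = B(k−1)f/C = k*(k + 3)**2/4, so s_k = R(k)·t_k = 5*k*(-k - 3)/(2*(k + 1)*(k + 2)).
s_(k+1) − s_k = -10/(k**3 + 6*k**2 + 11*k + 6) = t_k.
Evaluate s at k=10 and k=0: -325/132 and 0; difference -325/132.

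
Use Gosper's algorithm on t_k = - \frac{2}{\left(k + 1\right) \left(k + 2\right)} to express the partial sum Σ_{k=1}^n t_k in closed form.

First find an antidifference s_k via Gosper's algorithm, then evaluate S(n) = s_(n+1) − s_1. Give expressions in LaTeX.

Compute t_(k+1)/t_k: get (k + 1)/(k + 3).
Gosper form: A/B · C(k+1)/C(k) with A=k + 1, B=k + 3, C=1.
Solve (k + 1)·f(k+1) − (k + 2)·f(k) = 1.
Bound: deg f ≤ 1.
Solve for f: f(k) = k (degree 1 ≤ 1).
Then R = B(k−1)f/C = k*(k + 2), so s_k = R(k)·t_k = -2*k/(k + 1).
Check: Δs_k = -2/(k**2 + 3*k + 2). ✓
Telescope: S(n) = s_(n+1) − s_(1) = 2*(-n - 1)/(n + 2) − (-1) = -n/(n + 2).

S(n) = - \frac{n}{n + 2}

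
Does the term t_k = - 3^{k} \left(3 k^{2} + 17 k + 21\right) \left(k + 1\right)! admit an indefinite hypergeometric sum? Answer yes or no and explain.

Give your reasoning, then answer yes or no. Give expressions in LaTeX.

The ratio is 3*(3*k**3 + 29*k**2 + 87*k + 82)/(3*k**2 + 17*k + 21).
A = 3*k + 6, B = 1, C = k**2 + 17*k/3 + 7.
Solve (3*k + 6)·f(k+1) − (1)·f(k) = k**2 + 17*k/3 + 7.
From deg A=1, deg B=0, deg C=2: d=1.
Solve for f: f(k) = (k + 3)/3 (degree 1 ≤ 1).
R(k) = B(k−1)·f(k)/C(k) = (k + 3)/(3*k**2 + 17*k + 21); s_k = R·t_k = -3**k*(k + 3)*factorial(k + 1).
Δs = -3**k*(3*k**2 + 17*k + 21)*factorial(k + 1), as required.

Yes. s_k = - 3^{k} \left(k + 3\right) \left(k + 1\right)!.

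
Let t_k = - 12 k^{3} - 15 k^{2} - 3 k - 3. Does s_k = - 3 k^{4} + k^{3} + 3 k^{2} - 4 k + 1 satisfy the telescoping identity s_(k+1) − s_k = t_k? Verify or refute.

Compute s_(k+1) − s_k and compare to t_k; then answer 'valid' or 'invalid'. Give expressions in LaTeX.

Valid: the claim telescopes to t_k.

s_(k+1) = -3*k**4 - 11*k**3 - 12*k**2 - 7*k - 2
s_(k+1) − s_k = -12*k**3 - 15*k**2 - 3*k - 3
(s_(k+1) − s_k) − t_k = 0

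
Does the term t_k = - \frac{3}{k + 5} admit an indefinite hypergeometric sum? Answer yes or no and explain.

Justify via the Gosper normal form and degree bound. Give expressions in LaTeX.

No. Not Gosper-summable.

Ratio r(k) = (k + 5)/(k + 6).
Gosper form: A/B · C(k+1)/C(k) with A=k + 5, B=k + 6, C=1.
Set up (k + 5)·f(k+1) − (k + 5)·f(k) − (1) = 0.
deg f ≤ 0 (via 1,1,0).
Generic f = c0 gives residual -1; -1 = 0 cannot hold, so t_k is not Gosper-summable.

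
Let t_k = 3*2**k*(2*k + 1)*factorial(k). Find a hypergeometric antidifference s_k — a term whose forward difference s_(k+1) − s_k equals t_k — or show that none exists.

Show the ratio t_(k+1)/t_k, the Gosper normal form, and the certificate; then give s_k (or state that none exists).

s_k = 3*2**k*factorial(k)

t_(k+1)/t_k = 2*(k + 1)*(2*k + 3)/(2*k + 1).
Normal form (A,B,C) = (2*k + 2, 1, k + 1/2).
Set up (2*k + 2)·f(k+1) − (1)·f(k) − (k + 1/2) = 0.
Degrees (1,0,1) ⇒ d ≤ 0.
A polynomial solution: f(k) = 1/2.
Then R = B(k−1)f/C = 1/(2*k + 1), so s_k = R(k)·t_k = 3*2**k*factorial(k).
s_(k+1) − s_k = 3*2**k*(2*k + 1)*factorial(k) = t_k.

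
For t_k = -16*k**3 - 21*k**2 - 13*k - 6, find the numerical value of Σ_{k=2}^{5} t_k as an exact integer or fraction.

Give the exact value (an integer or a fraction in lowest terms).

r(k) = (16*k**3 + 69*k**2 + 103*k + 56)/(16*k**3 + 21*k**2 + 13*k + 6) after simplifying.
Factor: A=1; B=1; C=k**3 + 21*k**2/16 + 13*k/16 + 3/8.
Need (1)·f(k+1) − (1)·f(k) = k**3 + 21*k**2/16 + 13*k/16 + 3/8.
d = 4 from the (0,0,3) case.
Match coefficients ⇒ f(k) = k*(4*k**3 - k**2 + 3)/16.
Then R = B(k−1)f/C = k*(4*k**3 - k**2 + 3)/(16*k**3 + 21*k**2 + 13*k + 6), so s_k = R(k)·t_k = k*(-4*k**3 + k**2 - 3).
Verify: -16*k**3 - 21*k**2 - 13*k - 6 matches t_k.
Evaluate s at k=6 and k=2: -4986 and -62; difference -4924.

Σ = -4924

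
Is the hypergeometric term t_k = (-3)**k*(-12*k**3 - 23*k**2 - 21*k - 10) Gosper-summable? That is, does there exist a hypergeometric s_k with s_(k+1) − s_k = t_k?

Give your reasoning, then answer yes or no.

Step 1: r(k) = 3*(-12*k**3 - 59*k**2 - 103*k - 66)/(12*k**3 + 23*k**2 + 21*k + 10).
Gosper form: A/B · C(k+1)/C(k) with A=-3, B=1, C=k**3 + 23*k**2/12 + 7*k/4 + 5/6.
Set up (-3)·f(k+1) − (1)·f(k) − (k**3 + 23*k**2/12 + 7*k/4 + 5/6) = 0.
d = 3 from the (0,0,3) case.
Coefficient equations give f(k) = -(3*k**3 - k**2 + 1)/12.
R(k) = B(k−1)·f(k)/C(k) = -(3*k**3 - k**2 + 1)/((k + 1)*(12*k**2 + 11*k + 10)); s_k = R·t_k = (-3)**k*(3*k**3 - k**2 + 1).
Check: Δs_k = (-3)**k*(-12*k**3 - 23*k**2 - 21*k - 10). ✓

Yes. s_k = (-3)**k*(3*k**3 - k**2 + 1).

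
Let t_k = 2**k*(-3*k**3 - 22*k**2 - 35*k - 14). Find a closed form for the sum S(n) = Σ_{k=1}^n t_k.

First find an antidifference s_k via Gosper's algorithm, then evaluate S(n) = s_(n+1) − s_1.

S(n) = -6*2**n*n**3 - 26*2**n*n**2 - 36*2**n*n - 12*2**n + 12

Step 1: r(k) = 2*(3*k**3 + 31*k**2 + 88*k + 74)/(3*k**3 + 22*k**2 + 35*k + 14).
Factor: A=2; B=1; C=k**3 + 22*k**2/3 + 35*k/3 + 14/3.
Set up (2)·f(k+1) − (1)·f(k) − (k**3 + 22*k**2/3 + 35*k/3 + 14/3) = 0.
From deg A=0, deg B=0, deg C=3: d=3.
Coefficient equations give f(k) = (3*k**3 + 4*k**2 + k - 2)/3.
Certificate R = B(k−1)f/C = (3*k**3 + 4*k**2 + k - 2)/(3*k**3 + 22*k**2 + 35*k + 14) gives s_k = 2**k*(-3*k**3 - 4*k**2 - k + 2).
s_(k+1) − s_k = 2**k*(-3*k**3 - 22*k**2 - 35*k - 14) = t_k.
Evaluate: s_(n+1) = 2**(n + 1)*(-3*n**3 - 13*n**2 - 18*n - 6); subtract s_(1) = -12 ⇒ S(n) = -6*2**n*n**3 - 26*2**n*n**2 - 36*2**n*n - 12*2**n + 12.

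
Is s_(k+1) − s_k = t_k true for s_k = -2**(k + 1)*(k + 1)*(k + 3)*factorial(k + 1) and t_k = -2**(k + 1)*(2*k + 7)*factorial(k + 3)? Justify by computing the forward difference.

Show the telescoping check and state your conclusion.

s_(k+1) = -2**(k + 2)*(k + 2)*(k + 4)*factorial(k + 2)
s_(k+1) − s_k = -2**(k + 1)*(2*k**3 + 15*k**2 + 36*k + 29)*factorial(k + 1)
(s_(k+1) − s_k) − t_k = 2**(k + 1)*(2*k**2 + 11*k + 13)*factorial(k + 1)

Invalid: residual 2**(k + 1)*(2*k**2 + 11*k + 13)*factorial(k + 1) ≠ 0.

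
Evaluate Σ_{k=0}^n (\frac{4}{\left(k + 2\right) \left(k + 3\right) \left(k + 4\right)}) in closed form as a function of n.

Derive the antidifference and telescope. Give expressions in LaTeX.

t_(k+1)/t_k = (k + 2)/(k + 5).
So A=k + 2 and B=k + 5, with C=1.
f must satisfy (k + 2)·f(k+1) − (k + 4)·f(k) = 1.
d = 2 from the (1,1,0) case.
Solve for f: f(k) = k*(k + 5)/12 (degree 2 ≤ 2).
R(k) = B(k−1)·f(k)/C(k) = k*(k + 4)*(k + 5)/12; s_k = R·t_k = k*(k + 5)/(3*(k + 2)*(k + 3)).
Check: Δs_k = 4/(k**3 + 9*k**2 + 26*k + 24). ✓
Evaluate: s_(n+1) = (n**2 + 7*n + 6)/(3*(n**2 + 7*n + 12)); subtract s_(0) = 0 ⇒ S(n) = (n**2 + 7*n + 6)/(3*(n**2 + 7*n + 12)).

S(n) = \frac{n^{2} + 7 n + 6}{3 \left(n^{2} + 7 n + 12\right)}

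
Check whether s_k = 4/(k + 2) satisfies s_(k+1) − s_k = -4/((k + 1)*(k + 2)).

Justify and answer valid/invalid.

Invalid: residual 8/(k**3 + 6*k**2 + 11*k + 6) ≠ 0.

s_(k+1) = 4/(k + 3)
s_(k+1) − s_k = -4/((k + 2)*(k + 3))
(s_(k+1) − s_k) − t_k = 8/(k**3 + 6*k**2 + 11*k + 6)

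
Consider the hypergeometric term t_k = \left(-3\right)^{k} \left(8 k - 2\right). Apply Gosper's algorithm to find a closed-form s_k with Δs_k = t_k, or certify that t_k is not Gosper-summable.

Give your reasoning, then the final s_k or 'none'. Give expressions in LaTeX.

s_k = 2 \left(-3\right)^{k} \left(1 - k\right)

r(k) = 3*(-4*k - 3)/(4*k - 1) after simplifying.
Factor: A=-3; B=1; C=k - 1/4.
Solve (-3)·f(k+1) − (1)·f(k) = k - 1/4.
Bound: deg f ≤ 1.
Solve for f: f(k) = -(k - 1)/4 (degree 1 ≤ 1).
Certificate R = B(k−1)f/C = -(k - 1)/(4*k - 1) gives s_k = 2*(-3)**k*(1 - k).
s_(k+1) − s_k = (-3)**k*(8*k - 2) = t_k.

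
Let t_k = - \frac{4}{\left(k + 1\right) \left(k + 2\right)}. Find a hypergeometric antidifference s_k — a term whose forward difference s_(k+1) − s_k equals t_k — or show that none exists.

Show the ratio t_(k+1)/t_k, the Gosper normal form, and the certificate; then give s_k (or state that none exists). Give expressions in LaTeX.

Ratio r(k) = (k + 1)/(k + 3).
So A=k + 1 and B=k + 3, with C=1.
Solve (k + 1)·f(k+1) − (k + 2)·f(k) = 1.
deg f ≤ 1 (via 1,1,0).
Solving with deg f ≤ 1: f(k) = k.
So s_k = (B(k−1)f/C)·t_k = (k*(k + 2))·t_k = -4*k/(k + 1).
Δs = -4/(k**2 + 3*k + 2), as required.

s_k = - \frac{4 k}{k + 1}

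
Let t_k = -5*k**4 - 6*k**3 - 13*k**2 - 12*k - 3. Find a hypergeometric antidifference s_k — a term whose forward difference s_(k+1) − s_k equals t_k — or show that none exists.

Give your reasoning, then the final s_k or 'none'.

Ratio r(k) = (5*k**4 + 26*k**3 + 61*k**2 + 76*k + 39)/(5*k**4 + 6*k**3 + 13*k**2 + 12*k + 3).
So A=1 and B=1, with C=k**4 + 6*k**3/5 + 13*k**2/5 + 12*k/5 + 3/5.
Need (1)·f(k+1) − (1)·f(k) = k**4 + 6*k**3/5 + 13*k**2/5 + 12*k/5 + 3/5.
From deg A=0, deg B=0, deg C=4: d=5.
Match coefficients ⇒ f(k) = k*(k**4 - k**3 + 3*k**2 + k - 1)/5.
Get s_k = R·t_k = k*(-k**4 + k**3 - 3*k**2 - k + 1) with R(k) = B(k−1)f(k)/C(k) = k*(k**4 - k**3 + 3*k**2 + k - 1)/(5*k**4 + 6*k**3 + 13*k**2 + 12*k + 3).
Δs = -5*k**4 - 6*k**3 - 13*k**2 - 12*k - 3, as required.

s_k = k*(-k**4 + k**3 - 3*k**2 - k + 1)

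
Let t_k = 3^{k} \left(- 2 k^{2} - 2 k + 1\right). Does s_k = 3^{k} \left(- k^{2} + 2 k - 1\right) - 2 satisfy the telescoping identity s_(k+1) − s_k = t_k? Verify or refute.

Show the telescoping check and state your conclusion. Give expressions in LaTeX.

valid; difference matches t_k

s_(k+1) = -3*3**k*k**2 - 2
s_(k+1) − s_k = 3**k*(-2*k**2 - 2*k + 1)
(s_(k+1) − s_k) − t_k = 0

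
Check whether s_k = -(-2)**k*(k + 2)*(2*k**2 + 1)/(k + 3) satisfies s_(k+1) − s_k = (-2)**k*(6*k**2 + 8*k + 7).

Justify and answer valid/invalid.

Invalid: residual (-2)**k*(-6*k**3 - 28*k**2 - 31*k - 22)/(k**2 + 7*k + 12) ≠ 0.

s_(k+1) = 2*(-2)**k*(k + 3)*(2*(k + 1)**2 + 1)/(k + 4)
s_(k+1) − s_k = (-2)**k*(6*k**4 + 44*k**3 + 107*k**2 + 114*k + 62)/(k**2 + 7*k + 12)
(s_(k+1) − s_k) − t_k = (-2)**k*(-6*k**3 - 28*k**2 - 31*k - 22)/(k**2 + 7*k + 12)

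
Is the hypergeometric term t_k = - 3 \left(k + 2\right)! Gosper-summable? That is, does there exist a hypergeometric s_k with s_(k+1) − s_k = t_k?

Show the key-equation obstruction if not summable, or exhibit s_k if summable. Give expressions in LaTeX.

Ratio r(k) = k + 3.
Take A(k)=k + 3, B(k)=1, C(k)=1.
Set up (k + 3)·f(k+1) − (1)·f(k) − (1) = 0.
Bound: deg f ≤ -1.
Negative degree bound (-1): no f exists, t_k not Gosper-summable.

No — t_k has no hypergeometric antidifference.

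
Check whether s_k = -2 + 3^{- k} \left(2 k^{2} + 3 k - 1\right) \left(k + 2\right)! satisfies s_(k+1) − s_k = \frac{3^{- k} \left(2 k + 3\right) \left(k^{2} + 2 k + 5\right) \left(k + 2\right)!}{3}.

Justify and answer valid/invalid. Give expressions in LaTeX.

valid (s_(k+1) − s_k reduces to t_k)

s_(k+1) = 3**(-k - 1)*(3*k + 2*(k + 1)**2 + 2)*factorial(k + 3) - 2
s_(k+1) − s_k = (2*k + 3)*(k**2 + 2*k + 5)*factorial(k + 2)/(3*3**k)
(s_(k+1) − s_k) − t_k = 0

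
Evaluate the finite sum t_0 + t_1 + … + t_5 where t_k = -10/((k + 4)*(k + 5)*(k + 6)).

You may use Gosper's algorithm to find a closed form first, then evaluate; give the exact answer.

Σ = -9/44

t_(k+1)/t_k = (k + 4)/(k + 7).
So A=k + 4 and B=k + 7, with C=1.
f must satisfy (k + 4)·f(k+1) − (k + 6)·f(k) = 1.
d = 2 from the (1,1,0) case.
Coefficient equations give f(k) = k*(k + 9)/40.
So s_k = (B(k−1)f/C)·t_k = (k*(k + 6)*(k + 9)/40)·t_k = k*(-k - 9)/(4*(k + 4)*(k + 5)).
Δs = -10/(k**3 + 15*k**2 + 74*k + 120), as required.
Telescoping: Σ = s_(6) − s_(0) = -9/44 − (0) = -9/44.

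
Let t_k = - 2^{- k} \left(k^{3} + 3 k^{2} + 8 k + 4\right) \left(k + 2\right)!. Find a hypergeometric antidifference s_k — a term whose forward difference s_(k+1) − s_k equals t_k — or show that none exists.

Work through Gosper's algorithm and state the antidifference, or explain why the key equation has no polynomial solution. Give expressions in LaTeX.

The ratio is (k**4 + 9*k**3 + 35*k**2 + 67*k + 48)/(2*(k**3 + 3*k**2 + 8*k + 4)).
Take A(k)=k/2 + 3/2, B(k)=1, C(k)=k**3 + 3*k**2 + 8*k + 4.
f must satisfy (k/2 + 3/2)·f(k+1) − (1)·f(k) = k**3 + 3*k**2 + 8*k + 4.
Bound: deg f ≤ 2.
Solving with deg f ≤ 2: f(k) = 2*(k**2 + 1).
Certificate R = B(k−1)f/C = 2*(k**2 + 1)/(k**3 + 3*k**2 + 8*k + 4) gives s_k = -2**(1 - k)*(k**2 + 1)*factorial(k + 2).
Verify: -(k**3 + 3*k**2 + 8*k + 4)*factorial(k + 2)/2**k matches t_k.

s_k = - 2^{1 - k} \left(k^{2} + 1\right) \left(k + 2\right)!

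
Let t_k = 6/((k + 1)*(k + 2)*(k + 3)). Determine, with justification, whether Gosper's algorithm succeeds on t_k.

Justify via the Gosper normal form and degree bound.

Yes. s_k = 3*k*(k + 3)/(2*(k + 1)*(k + 2)).

r(k) = (k + 1)/(k + 4) after simplifying.
So A=k + 1 and B=k + 4, with C=1.
Need (k + 1)·f(k+1) − (k + 3)·f(k) = 1.
Degrees (1,1,0) ⇒ d ≤ 2.
Solving with deg f ≤ 2: f(k) = k*(k + 3)/4.
Certificate R = B(k−1)f/C = k*(k + 3)**2/4 gives s_k = 3*k*(k + 3)/(2*(k + 1)*(k + 2)).
Check: Δs_k = 6/(k**3 + 6*k**2 + 11*k + 6). ✓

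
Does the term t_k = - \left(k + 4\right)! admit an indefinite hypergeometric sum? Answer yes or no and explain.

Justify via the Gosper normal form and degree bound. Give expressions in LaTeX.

Step 1: r(k) = k + 5.
Normal form (A,B,C) = (k + 5, 1, 1).
f must satisfy (k + 5)·f(k+1) − (1)·f(k) = 1.
deg f ≤ -1 (via 1,0,0).
deg f ≤ -1 is impossible — no certificate.

No. Not Gosper-summable.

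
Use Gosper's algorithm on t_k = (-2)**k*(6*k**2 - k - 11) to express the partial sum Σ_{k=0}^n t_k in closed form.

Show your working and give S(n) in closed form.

S(n) = -(-2)**(n + 1)*n + (-2)**(n + 2)*n**2 + (-2)**(n + 3) - 3

Ratio r(k) = 2*(-6*k**2 - 11*k + 6)/(6*k**2 - k - 11).
Normal form (A,B,C) = (-2, 1, k**2 - k/6 - 11/6).
Solve (-2)·f(k+1) − (1)·f(k) = k**2 - k/6 - 11/6.
deg f ≤ 2 (via 0,0,2).
Match coefficients ⇒ f(k) = -(2*k**2 - 3*k - 3)/6.
Get s_k = R·t_k = (-2)**k*(-2*k**2 + 3*k + 3) with R(k) = B(k−1)f(k)/C(k) = -(2*k**2 - 3*k - 3)/(6*k**2 - k - 11).
Verify: (-2)**k*(6*k**2 - k - 11) matches t_k.
Σ_(k=0)^n t_k = s_(n+1) − s_(0) = ((-2)**(n + 1)*(-2*n**2 - n + 4)) − (3), i.e. -(-2)**(n + 1)*n + (-2)**(n + 2)*n**2 + (-2)**(n + 3) - 3.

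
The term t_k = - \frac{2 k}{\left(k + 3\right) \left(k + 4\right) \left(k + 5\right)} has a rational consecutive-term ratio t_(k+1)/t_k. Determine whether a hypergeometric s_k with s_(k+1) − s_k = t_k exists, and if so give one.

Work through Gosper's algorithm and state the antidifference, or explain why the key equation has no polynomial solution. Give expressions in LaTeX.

s_k = \frac{k \left(1 - k\right)}{4 \left(k + 3\right) \left(k + 4\right)}

Ratio r(k) = (k + 1)*(k + 3)/(k*(k + 6)).
Factor: A=k + 3; B=k + 6; C=k.
Need (k + 3)·f(k+1) − (k + 5)·f(k) = k.
deg f ≤ 2 (via 1,1,1).
Coefficient equations give f(k) = k*(k - 1)/8.
So s_k = (B(k−1)f/C)·t_k = ((k - 1)*(k + 5)/8)·t_k = k*(1 - k)/(4*(k + 3)*(k + 4)).
s_(k+1) − s_k = -2*k/(k**3 + 12*k**2 + 47*k + 60) = t_k.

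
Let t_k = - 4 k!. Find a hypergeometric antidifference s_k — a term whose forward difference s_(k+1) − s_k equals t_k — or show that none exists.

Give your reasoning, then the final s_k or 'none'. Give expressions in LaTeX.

r(k) = k + 1 after simplifying.
So A=k + 1 and B=1, with C=1.
f must satisfy (k + 1)·f(k+1) − (1)·f(k) = 1.
Bound: deg f ≤ -1.
d = -1 < 0 ⇒ no nonzero polynomial f; not summable.

none — t_k is not Gosper-summable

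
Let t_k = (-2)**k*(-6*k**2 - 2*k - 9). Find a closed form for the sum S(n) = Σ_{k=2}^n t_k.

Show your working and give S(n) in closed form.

r(k) = 2*(-6*k**2 - 14*k - 17)/(6*k**2 + 2*k + 9) after simplifying.
So A=-2 and B=1, with C=k**2 + k/3 + 3/2.
f must satisfy (-2)·f(k+1) − (1)·f(k) = k**2 + k/3 + 3/2.
d = 2 from the (0,0,2) case.
Solving with deg f ≤ 2: f(k) = -(2*k**2 - 2*k + 3)/6.
Certificate R = B(k−1)f/C = -(2*k**2 - 2*k + 3)/(6*k**2 + 2*k + 9) gives s_k = (-2)**k*(2*k**2 - 2*k + 3).
Verify: (-2)**k*(-6*k**2 - 2*k - 9) matches t_k.
Σ_(k=2)^n t_k = s_(n+1) − s_(2) = ((-2)**(n + 1)*(2*n**2 + 2*n + 3)) − (28), i.e. -4*(-2)**n*n**2 - 4*(-2)**n*n - 6*(-2)**n - 28.

S(n) = -4*(-2)**n*n**2 - 4*(-2)**n*n - 6*(-2)**n - 28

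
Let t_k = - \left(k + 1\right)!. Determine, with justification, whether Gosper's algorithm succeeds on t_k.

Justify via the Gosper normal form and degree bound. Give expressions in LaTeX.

No — key equation has no polynomial f.

Compute t_(k+1)/t_k: get k + 2.
Normal form (A,B,C) = (k + 2, 1, 1).
f must satisfy (k + 2)·f(k+1) − (1)·f(k) = 1.
From deg A=1, deg B=0, deg C=0: d=-1.
Negative degree bound (-1): no f exists, t_k not Gosper-summable.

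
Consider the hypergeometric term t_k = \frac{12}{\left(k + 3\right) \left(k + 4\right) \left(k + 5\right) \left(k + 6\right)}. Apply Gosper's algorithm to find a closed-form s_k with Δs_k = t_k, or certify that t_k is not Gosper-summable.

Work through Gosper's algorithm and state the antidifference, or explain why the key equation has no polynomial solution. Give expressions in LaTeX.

s_k = \frac{k \left(k^{2} + 12 k + 47\right)}{15 \left(k + 3\right) \left(k + 4\right) \left(k + 5\right)}

The ratio is (k + 3)/(k + 7).
So A=k + 3 and B=k + 7, with C=1.
f must satisfy (k + 3)·f(k+1) − (k + 6)·f(k) = 1.
deg f ≤ 3 (via 1,1,0).
Match coefficients ⇒ f(k) = k*(k**2 + 12*k + 47)/180.
Then R = B(k−1)f/C = k*(k + 6)*(k**2 + 12*k + 47)/180, so s_k = R(k)·t_k = k*(k**2 + 12*k + 47)/(15*(k + 3)*(k + 4)*(k + 5)).
Δs = 12/(k**4 + 18*k**3 + 119*k**2 + 342*k + 360), as required.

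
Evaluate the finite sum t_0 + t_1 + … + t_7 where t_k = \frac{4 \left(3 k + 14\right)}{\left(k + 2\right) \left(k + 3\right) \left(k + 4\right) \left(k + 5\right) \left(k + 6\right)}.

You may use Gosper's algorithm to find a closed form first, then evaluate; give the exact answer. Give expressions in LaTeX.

Σ = 56/429

The ratio is (k + 2)*(3*k + 17)/((k + 7)*(3*k + 14)).
A = k + 2, B = k + 7, C = k + 14/3.
Set up (k + 2)·f(k+1) − (k + 6)·f(k) − (k + 14/3) = 0.
From deg A=1, deg B=1, deg C=1: d=4.
Solving with deg f ≤ 4: f(k) = k*(k + 4)*(k**2 + 10*k + 31)/90.
So s_k = (B(k−1)f/C)·t_k = (k*(k + 4)*(k + 6)*(k**2 + 10*k + 31)/(30*(3*k + 14)))·t_k = 2*k*(k**2 + 10*k + 31)/(15*(k**3 + 10*k**2 + 31*k + 30)).
Verify: 4*(3*k + 14)/(k**5 + 20*k**4 + 155*k**3 + 580*k**2 + 1044*k + 720) matches t_k.
Evaluate s at k=8 and k=0: 56/429 and 0; difference 56/429.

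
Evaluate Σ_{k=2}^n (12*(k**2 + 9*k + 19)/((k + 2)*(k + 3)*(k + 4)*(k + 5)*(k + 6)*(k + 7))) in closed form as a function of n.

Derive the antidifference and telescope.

S(n) = (n**3 + 15*n**2 + 71*n - 87)/(48*(n**3 + 15*n**2 + 71*n + 105))

Ratio r(k) = (k + 2)*(9*k + (k + 1)**2 + 28)/((k + 8)*(k**2 + 9*k + 19)).
Normal form (A,B,C) = (k + 2, k + 8, k**2 + 9*k + 19).
Solve (k + 2)·f(k+1) − (k + 7)·f(k) = k**2 + 9*k + 19.
From deg A=1, deg B=1, deg C=2: d=5.
Solving with deg f ≤ 5: f(k) = k*(k + 3)*(k + 5)*(k**2 + 12*k + 44)/144.
Get s_k = R·t_k = k*(k**2 + 12*k + 44)/(12*(k**3 + 12*k**2 + 44*k + 48)) with R(k) = B(k−1)f(k)/C(k) = k*(k + 3)*(k + 5)*(k + 7)*(k**2 + 12*k + 44)/(144*(k**2 + 9*k + 19)).
Verify: 12*(k**2 + 9*k + 19)/(k**6 + 27*k**5 + 295*k**4 + 1665*k**3 + 5104*k**2 + 8028*k + 5040) matches t_k.
Evaluate: s_(n+1) = (n**3 + 15*n**2 + 71*n + 57)/(12*(n**3 + 15*n**2 + 71*n + 105)); subtract s_(2) = 1/16 ⇒ S(n) = (n**3 + 15*n**2 + 71*n - 87)/(48*(n**3 + 15*n**2 + 71*n + 105)).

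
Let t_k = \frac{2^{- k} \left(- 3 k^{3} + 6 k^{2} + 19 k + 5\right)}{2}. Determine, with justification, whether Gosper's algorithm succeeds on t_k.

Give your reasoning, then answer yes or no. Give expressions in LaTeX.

Yes. s_k = 2^{- k} \left(3 k^{3} + 3 k^{2} - 4 k - 3\right).

Ratio r(k) = (3*k**3 + 3*k**2 - 22*k - 27)/(2*(3*k**3 - 6*k**2 - 19*k - 5)).
A = 1/2, B = 1, C = k**3 - 2*k**2 - 19*k/3 - 5/3.
Need (1/2)·f(k+1) − (1)·f(k) = k**3 - 2*k**2 - 19*k/3 - 5/3.
deg f ≤ 3 (via 0,0,3).
Match coefficients ⇒ f(k) = -2*(3*k**3 + 3*k**2 - 4*k - 3)/3.
Certificate R = B(k−1)f/C = -2*(3*k**3 + 3*k**2 - 4*k - 3)/(3*k**3 - 6*k**2 - 19*k - 5) gives s_k = (3*k**3 + 3*k**2 - 4*k - 3)/2**k.
s_(k+1) − s_k = (-3*k**3 + 6*k**2 + 19*k + 5)/(2*2**k) = t_k.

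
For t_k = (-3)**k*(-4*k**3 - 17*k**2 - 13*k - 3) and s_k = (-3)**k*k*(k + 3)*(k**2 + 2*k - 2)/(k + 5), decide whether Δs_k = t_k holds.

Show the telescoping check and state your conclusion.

Invalid: residual (-3)**k*(8*k**4 + 76*k**3 + 200*k**2 + 132*k + 30)/(k**2 + 11*k + 30) ≠ 0.

s_(k+1) = (-3)**(k + 1)*(k + 1)*(k + 4)*(2*k + (k + 1)**2)/(k + 6)
s_(k+1) − s_k = (-3)**k*(-4*k**5 - 53*k**4 - 244*k**3 - 456*k**2 - 291*k - 60)/(k**2 + 11*k + 30)
(s_(k+1) − s_k) − t_k = (-3)**k*(8*k**4 + 76*k**3 + 200*k**2 + 132*k + 30)/(k**2 + 11*k + 30)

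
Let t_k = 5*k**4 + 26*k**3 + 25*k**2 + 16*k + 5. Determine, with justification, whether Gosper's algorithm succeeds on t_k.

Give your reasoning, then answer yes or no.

Yes. s_k = k*(k**4 + 4*k**3 - 3*k**2 + 2*k + 1).

Step 1: r(k) = (5*k**4 + 46*k**3 + 133*k**2 + 164*k + 77)/(5*k**4 + 26*k**3 + 25*k**2 + 16*k + 5).
Take A(k)=1, B(k)=1, C(k)=k**4 + 26*k**3/5 + 5*k**2 + 16*k/5 + 1.
f must satisfy (1)·f(k+1) − (1)·f(k) = k**4 + 26*k**3/5 + 5*k**2 + 16*k/5 + 1.
d = 5 from the (0,0,4) case.
Solving with deg f ≤ 5: f(k) = k*(k**4 + 4*k**3 - 3*k**2 + 2*k + 1)/5.
So s_k = (B(k−1)f/C)·t_k = (k*(k**4 + 4*k**3 - 3*k**2 + 2*k + 1)/(5*k**4 + 26*k**3 + 25*k**2 + 16*k + 5))·t_k = k*(k**4 + 4*k**3 - 3*k**2 + 2*k + 1).
Check: Δs_k = 5*k**4 + 26*k**3 + 25*k**2 + 16*k + 5. ✓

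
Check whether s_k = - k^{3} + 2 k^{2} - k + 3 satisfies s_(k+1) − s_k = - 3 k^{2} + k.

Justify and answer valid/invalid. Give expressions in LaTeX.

s_(k+1) = -k**3 - k**2 + 3
s_(k+1) − s_k = k*(1 - 3*k)
(s_(k+1) − s_k) − t_k = 0

Valid — Δs_k = t_k.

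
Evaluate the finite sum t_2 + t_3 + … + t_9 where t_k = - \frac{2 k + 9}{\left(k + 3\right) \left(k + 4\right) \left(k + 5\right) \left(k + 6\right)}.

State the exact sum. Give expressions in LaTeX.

Σ = -32/1365

r(k) = (k + 3)*(2*k + 11)/((k + 7)*(2*k + 9)) after simplifying.
Normal form (A,B,C) = (k + 3, k + 7, k + 9/2).
Key eq: (k + 3)·f(k+1) = (k + 6)·f(k) + (k + 9/2).
Bound: deg f ≤ 3.
A polynomial solution: f(k) = k*(k + 4)*(k + 8)/30.
So s_k = (B(k−1)f/C)·t_k = (k*(k + 4)*(k + 6)*(k + 8)/(15*(2*k + 9)))·t_k = k*(-k - 8)/(15*(k**2 + 8*k + 15)).
Verify: (-2*k - 9)/(k**4 + 18*k**3 + 119*k**2 + 342*k + 360) matches t_k.
Sum = s_(10) − s_(2); s_(10) = -4/65, s_(2) = -4/105 ⇒ -32/1365.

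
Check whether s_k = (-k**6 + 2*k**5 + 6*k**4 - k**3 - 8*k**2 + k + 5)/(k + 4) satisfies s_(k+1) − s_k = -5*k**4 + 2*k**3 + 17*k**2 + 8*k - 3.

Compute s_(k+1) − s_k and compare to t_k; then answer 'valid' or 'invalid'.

s_(k+1) = (-k**6 - 4*k**5 + k**4 + 23*k**3 + 30*k**2 + 10*k + 4)/(k + 5)
s_(k+1) − s_k = (-5*k**6 - 31*k**5 - 2*k**4 + 135*k**3 + 169*k**2 + 34*k - 9)/(k**2 + 9*k + 20)
(s_(k+1) − s_k) − t_k = 3*(4*k**5 + 21*k**4 - 22*k**3 - 80*k**2 - 33*k + 17)/(k**2 + 9*k + 20)

Invalid: residual 3*(4*k**5 + 21*k**4 - 22*k**3 - 80*k**2 - 33*k + 17)/(k**2 + 9*k + 20) ≠ 0.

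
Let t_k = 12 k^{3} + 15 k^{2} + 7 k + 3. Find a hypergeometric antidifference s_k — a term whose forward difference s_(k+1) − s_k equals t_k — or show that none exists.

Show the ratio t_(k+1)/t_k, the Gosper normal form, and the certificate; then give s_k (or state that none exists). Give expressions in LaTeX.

Ratio r(k) = (12*k**3 + 51*k**2 + 73*k + 37)/(12*k**3 + 15*k**2 + 7*k + 3).
Take A(k)=1, B(k)=1, C(k)=k**3 + 5*k**2/4 + 7*k/12 + 1/4.
Need (1)·f(k+1) − (1)·f(k) = k**3 + 5*k**2/4 + 7*k/12 + 1/4.
d = 4 from the (0,0,3) case.
Coefficient equations give f(k) = k*(3*k**3 - k**2 - k + 2)/12.
Then R = B(k−1)f/C = k*(3*k**3 - k**2 - k + 2)/(12*k**3 + 15*k**2 + 7*k + 3), so s_k = R(k)·t_k = k*(3*k**3 - k**2 - k + 2).
s_(k+1) − s_k = 12*k**3 + 15*k**2 + 7*k + 3 = t_k.

s_k = k \left(3 k^{3} - k^{2} - k + 2\right)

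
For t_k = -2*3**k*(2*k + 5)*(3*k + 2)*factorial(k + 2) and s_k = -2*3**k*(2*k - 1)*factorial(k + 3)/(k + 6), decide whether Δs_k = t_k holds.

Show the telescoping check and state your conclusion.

Invalid: residual 6*3**k*(6*k**3 + 55*k**2 + 122*k + 61)*factorial(k + 2)/((k + 6)*(k + 7)) ≠ 0.

s_(k+1) = -6*3**k*(2*k + 1)*factorial(k + 4)/(k + 7)
s_(k+1) − s_k = -2*3**k*(6*k**3 + 61*k**2 + 161*k + 79)*factorial(k + 3)/((k + 6)*(k + 7))
(s_(k+1) − s_k) − t_k = 6*3**k*(6*k**3 + 55*k**2 + 122*k + 61)*factorial(k + 2)/((k + 6)*(k + 7))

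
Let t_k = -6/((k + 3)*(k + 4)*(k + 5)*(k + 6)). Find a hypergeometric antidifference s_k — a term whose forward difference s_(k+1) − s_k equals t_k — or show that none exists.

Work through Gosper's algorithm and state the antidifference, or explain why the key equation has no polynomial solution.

s_k = k*(-k**2 - 12*k - 47)/(30*(k + 3)*(k + 4)*(k + 5))

Step 1: r(k) = (k + 3)/(k + 7).
Gosper form: A/B · C(k+1)/C(k) with A=k + 3, B=k + 7, C=1.
Need (k + 3)·f(k+1) − (k + 6)·f(k) = 1.
deg f ≤ 3 (via 1,1,0).
Solve for f: f(k) = k*(k**2 + 12*k + 47)/180 (degree 3 ≤ 3).
R(k) = B(k−1)·f(k)/C(k) = k*(k + 6)*(k**2 + 12*k + 47)/180; s_k = R·t_k = k*(-k**2 - 12*k - 47)/(30*(k + 3)*(k + 4)*(k + 5)).
Δs = -6/(k**4 + 18*k**3 + 119*k**2 + 342*k + 360), as required.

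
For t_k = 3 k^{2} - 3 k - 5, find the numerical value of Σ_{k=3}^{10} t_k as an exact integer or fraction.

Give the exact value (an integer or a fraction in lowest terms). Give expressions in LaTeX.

Σ = 944

t_(k+1)/t_k = (3*k**2 + 3*k - 5)/(3*k**2 - 3*k - 5).
Normal form (A,B,C) = (1, 1, k**2 - k - 5/3).
Solve (1)·f(k+1) − (1)·f(k) = k**2 - k - 5/3.
d = 3 from the (0,0,2) case.
Match coefficients ⇒ f(k) = k*(k**2 - 3*k - 3)/3.
R(k) = B(k−1)·f(k)/C(k) = k*(k**2 - 3*k - 3)/(3*k**2 - 3*k - 5); s_k = R·t_k = k*(k**2 - 3*k - 3).
Δs = 3*k**2 - 3*k - 5, as required.
Evaluate s at k=11 and k=3: 935 and -9; difference 944.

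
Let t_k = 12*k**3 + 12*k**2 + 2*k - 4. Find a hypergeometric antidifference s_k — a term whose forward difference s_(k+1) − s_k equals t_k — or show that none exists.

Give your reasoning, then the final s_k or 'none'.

s_k = k*(3*k**3 - 2*k**2 - 2*k - 3)

Ratio r(k) = (6*k**3 + 24*k**2 + 31*k + 11)/(6*k**3 + 6*k**2 + k - 2).
Take A(k)=1, B(k)=1, C(k)=k**3 + k**2 + k/6 - 1/3.
Set up (1)·f(k+1) − (1)·f(k) − (k**3 + k**2 + k/6 - 1/3) = 0.
Bound: deg f ≤ 4.
Solve for f: f(k) = k*(3*k**3 - 2*k**2 - 2*k - 3)/12 (degree 4 ≤ 4).
R(k) = B(k−1)·f(k)/C(k) = k*(3*k**3 - 2*k**2 - 2*k - 3)/(2*(6*k**3 + 6*k**2 + k - 2)); s_k = R·t_k = k*(3*k**3 - 2*k**2 - 2*k - 3).
Check: Δs_k = 12*k**3 + 12*k**2 + 2*k - 4. ✓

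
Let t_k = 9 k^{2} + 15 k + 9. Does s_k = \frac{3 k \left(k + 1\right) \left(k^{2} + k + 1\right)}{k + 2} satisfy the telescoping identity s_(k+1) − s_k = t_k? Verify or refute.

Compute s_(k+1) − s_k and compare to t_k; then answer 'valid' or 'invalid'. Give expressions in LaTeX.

s_(k+1) = 3*(k + 1)*(k + 2)*(k + (k + 1)**2 + 2)/(k + 3)
s_(k+1) − s_k = 9*(k**4 + 6*k**3 + 12*k**2 + 11*k + 4)/(k**2 + 5*k + 6)
(s_(k+1) − s_k) − t_k = 6*(-k**3 - 5*k**2 - 6*k - 3)/(k**2 + 5*k + 6)

Invalid: residual \frac{6 \left(- k^{3} - 5 k^{2} - 6 k - 3\right)}{k^{2} + 5 k + 6} ≠ 0.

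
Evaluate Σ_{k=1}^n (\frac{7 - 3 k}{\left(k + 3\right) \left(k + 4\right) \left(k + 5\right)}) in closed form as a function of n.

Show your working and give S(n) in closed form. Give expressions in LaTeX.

Step 1: r(k) = (k + 3)*(3*k - 4)/((k + 6)*(3*k - 7)).
So A=k + 3 and B=k + 6, with C=k - 7/3.
Need (k + 3)·f(k+1) − (k + 5)·f(k) = k - 7/3.
Degrees (1,1,1) ⇒ d ≤ 2.
Match coefficients ⇒ f(k) = k*(k - 29)/36.
R(k) = B(k−1)·f(k)/C(k) = k*(k - 29)*(k + 5)/(12*(3*k - 7)); s_k = R·t_k = k*(29 - k)/(12*(k + 3)*(k + 4)).
Check: Δs_k = (7 - 3*k)/(k**3 + 12*k**2 + 47*k + 60). ✓
Evaluate: s_(n+1) = (-n**2 + 27*n + 28)/(12*(n**2 + 9*n + 20)); subtract s_(1) = 7/60 ⇒ S(n) = n*(6 - n)/(5*(n**2 + 9*n + 20)).

S(n) = \frac{n \left(6 - n\right)}{5 \left(n^{2} + 9 n + 20\right)}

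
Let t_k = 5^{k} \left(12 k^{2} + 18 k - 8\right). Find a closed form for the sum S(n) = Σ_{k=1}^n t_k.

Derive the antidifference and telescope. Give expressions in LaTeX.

S(n) = 15 \cdot 5^{n} n^{2} + 15 \cdot 5^{n} n - 10 \cdot 5^{n} + 10

r(k) = 5*(6*k**2 + 21*k + 11)/(6*k**2 + 9*k - 4) after simplifying.
Factor: A=5; B=1; C=k**2 + 3*k/2 - 2/3.
f must satisfy (5)·f(k+1) − (1)·f(k) = k**2 + 3*k/2 - 2/3.
deg f ≤ 2 (via 0,0,2).
Coefficient equations give f(k) = (3*k**2 - 3*k - 2)/12.
Certificate R = B(k−1)f/C = (3*k**2 - 3*k - 2)/(2*(6*k**2 + 9*k - 4)) gives s_k = 5**k*(3*k**2 - 3*k - 2).
Δs = 5**k*(12*k**2 + 18*k - 8), as required.
Telescope: S(n) = s_(n+1) − s_(1) = 5**(n + 1)*(3*n**2 + 3*n - 2) − (-10) = 15*5**n*n**2 + 15*5**n*n - 10*5**n + 10.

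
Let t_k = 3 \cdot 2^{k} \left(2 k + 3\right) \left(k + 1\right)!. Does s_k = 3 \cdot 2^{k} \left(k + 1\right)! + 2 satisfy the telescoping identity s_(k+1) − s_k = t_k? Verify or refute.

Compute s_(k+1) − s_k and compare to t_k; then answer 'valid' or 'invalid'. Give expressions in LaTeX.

valid (s_(k+1) − s_k reduces to t_k)

s_(k+1) = 3*2**(k + 1)*factorial(k + 2) + 2
s_(k+1) − s_k = 3*2**k*(2*k + 3)*factorial(k + 1)
(s_(k+1) − s_k) − t_k = 0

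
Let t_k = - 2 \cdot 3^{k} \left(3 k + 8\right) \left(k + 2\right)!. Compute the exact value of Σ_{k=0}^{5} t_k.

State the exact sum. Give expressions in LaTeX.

Σ = -58786556

t_(k+1)/t_k = 3*(k + 3)*(3*k + 11)/(3*k + 8).
A = 3*k + 9, B = 1, C = k + 8/3.
Need (3*k + 9)·f(k+1) − (1)·f(k) = k + 8/3.
d = 0 from the (1,0,1) case.
Solving with deg f ≤ 0: f(k) = 1/3.
Then R = B(k−1)f/C = 1/(3*k + 8), so s_k = R(k)·t_k = -2*3**k*factorial(k + 2).
s_(k+1) − s_k = -2*3**k*(3*k + 8)*factorial(k + 2) = t_k.
Telescoping: Σ = s_(6) − s_(0) = -58786560 − (-4) = -58786556.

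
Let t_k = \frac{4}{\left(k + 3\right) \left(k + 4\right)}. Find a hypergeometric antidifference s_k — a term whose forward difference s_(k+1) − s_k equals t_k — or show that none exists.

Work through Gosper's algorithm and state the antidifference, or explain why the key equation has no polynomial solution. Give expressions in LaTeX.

Compute t_(k+1)/t_k: get (k + 3)/(k + 5).
Gosper form: A/B · C(k+1)/C(k) with A=k + 3, B=k + 5, C=1.
Set up (k + 3)·f(k+1) − (k + 4)·f(k) − (1) = 0.
deg f ≤ 1 (via 1,1,0).
Match coefficients ⇒ f(k) = k/3.
Then R = B(k−1)f/C = k*(k + 4)/3, so s_k = R(k)·t_k = 4*k/(3*(k + 3)).
Verify: 4/(k**2 + 7*k + 12) matches t_k.

s_k = \frac{4 k}{3 \left(k + 3\right)}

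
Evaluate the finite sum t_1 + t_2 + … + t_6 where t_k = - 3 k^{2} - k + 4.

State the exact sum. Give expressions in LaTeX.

Σ = -270

Step 1: r(k) = k*(3*k + 7)/(3*k**2 + k - 4).
Gosper form: A/B · C(k+1)/C(k) with A=1, B=1, C=k**2 + k/3 - 4/3.
Solve (1)·f(k+1) − (1)·f(k) = k**2 + k/3 - 4/3.
d = 3 from the (0,0,2) case.
Coefficient equations give f(k) = k*(k**2 - k - 4)/3.
R(k) = B(k−1)·f(k)/C(k) = k*(k**2 - k - 4)/((k - 1)*(3*k + 4)); s_k = R·t_k = k*(-k**2 + k + 4).
Verify: -3*k**2 - k + 4 matches t_k.
Telescoping: Σ = s_(7) − s_(1) = -266 − (4) = -270.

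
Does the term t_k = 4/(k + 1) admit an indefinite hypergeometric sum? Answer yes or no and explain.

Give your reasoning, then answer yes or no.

Compute t_(k+1)/t_k: get (k + 1)/(k + 2).
A = k + 1, B = k + 2, C = 1.
Key eq: (k + 1)·f(k+1) = (k + 1)·f(k) + (1).
deg f ≤ 0 (via 1,1,0).
Write f(k) = c0. Then LHS − RHS = -1, requiring -1 = 0: contradictory. No certificate.

No; the coefficient equations for f are inconsistent.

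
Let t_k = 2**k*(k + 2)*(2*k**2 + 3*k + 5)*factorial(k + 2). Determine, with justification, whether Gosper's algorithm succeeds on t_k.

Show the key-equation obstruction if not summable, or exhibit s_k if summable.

Compute t_(k+1)/t_k: get (k + 3)**2*(6*k + 4*(k + 1)**2 + 16)/((k + 2)*(2*k**2 + 3*k + 5)).
A = 2*k + 6, B = 1, C = k**3 + 7*k**2/2 + 11*k/2 + 5.
Solve (2*k + 6)·f(k+1) − (1)·f(k) = k**3 + 7*k**2/2 + 11*k/2 + 5.
Bound: deg f ≤ 2.
A polynomial solution: f(k) = (k**2 - k + 2)/2.
R(k) = B(k−1)·f(k)/C(k) = (k**2 - k + 2)/((k + 2)*(2*k**2 + 3*k + 5)); s_k = R·t_k = 2**k*(k**2 - k + 2)*factorial(k + 2).
Δs = 2**k*(k + 2)*(2*k**2 + 3*k + 5)*factorial(k + 2), as required.

Yes. s_k = 2**k*(k**2 - k + 2)*factorial(k + 2).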